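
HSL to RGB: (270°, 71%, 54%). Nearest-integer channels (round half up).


H=270°, S=0.71, L=0.54
C = (1-|2L-1|)×S = (1-|0.08|)×0.71 = 0.6532
H' = H/60 = 270/60 ≈ 4.5000; X = C×(1-|H' mod 2 - 1|) = 0.3266
m = L - C/2 = 0.54 - 0.3266 = 0.2134
Sector ⌊H'⌋ = 4 → (R',G',B') = (0.3266, 0.0, 0.6532)
RGB = ((R'+m)×255, (G'+m)×255, (B'+m)×255) = (137.7, 54.417, 220.983)
Round half up → RGB(138, 54, 221)


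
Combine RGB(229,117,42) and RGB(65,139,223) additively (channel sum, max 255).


Additive: each channel = min(255, C₁+C₂)
R: 229+65 = 294 → 255
G: 117+139 = 256 → 255
B: 42+223 = 265 → 255
= RGB(255, 255, 255)


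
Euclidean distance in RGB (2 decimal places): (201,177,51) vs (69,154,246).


d = √[(R₁-R₂)² + (G₁-G₂)² + (B₁-B₂)²]
d = √[(201-69)² + (177-154)² + (51-246)²]
d = √[17424 + 529 + 38025]
d = √55978
d ≈ 236.60


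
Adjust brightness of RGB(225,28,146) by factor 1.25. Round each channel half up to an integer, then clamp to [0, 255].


Multiply each channel by 1.25, round half up, clamp to [0, 255]
R: 225×1.25 = 281.25 → round → 281 → clamp → 255
G: 28×1.25 = 35
B: 146×1.25 = 182.5 → round → 183
= RGB(255, 35, 183)


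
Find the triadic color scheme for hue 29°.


Triadic: equally spaced at 120° intervals
H1 = 29°
H2 = (29 + 120) mod 360 = 149°
H3 = (29 + 240) mod 360 = 269°
Triadic = 29°, 149°, 269°


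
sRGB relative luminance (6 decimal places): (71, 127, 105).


Linearize each channel (sRGB transfer function): c = v/255; c_lin = c/12.92 if c ≤ 0.04045, else ((c+0.055)/1.055)^2.4
  R: 71/255 ≈ 0.278431 > 0.04045 → ((0.278431+0.055)/1.055)^2.4 ≈ 0.063010
  G: 127/255 ≈ 0.498039 > 0.04045 → ((0.498039+0.055)/1.055)^2.4 ≈ 0.212231
  B: 105/255 ≈ 0.411765 > 0.04045 → ((0.411765+0.055)/1.055)^2.4 ≈ 0.141263
R_lin = 0.063010, G_lin = 0.212231, B_lin = 0.141263
L = 0.2126×R + 0.7152×G + 0.0722×B
L = 0.2126×0.063010 + 0.7152×0.212231 + 0.0722×0.141263
L ≈ 0.175383


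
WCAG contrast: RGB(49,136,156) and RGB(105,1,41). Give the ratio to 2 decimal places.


Linearize each sRGB channel c=v/255: c/12.92 if c ≤ 0.04045 else ((c+0.055)/1.055)^2.4
L = 0.2126×R_lin + 0.7152×G_lin + 0.0722×B_lin
Color 1 (49,136,156):
  R=49: 49/255≈0.1922 > 0.04045 → ((0.1922+0.055)/1.055)^2.4 ≈ 0.03071
  G=136: 136/255≈0.5333 > 0.04045 → ((0.5333+0.055)/1.055)^2.4 ≈ 0.24620
  B=156: 156/255≈0.6118 > 0.04045 → ((0.6118+0.055)/1.055)^2.4 ≈ 0.33245
  L1 = 0.2126×0.03071 + 0.7152×0.24620 + 0.0722×0.33245 ≈ 0.20662
Color 2 (105,1,41):
  R=105: 105/255≈0.4118 > 0.04045 → ((0.4118+0.055)/1.055)^2.4 ≈ 0.14126
  G=1: 1/255≈0.0039 ≤ 0.04045 → 0.0039/12.92 ≈ 0.00030
  B=41: 41/255≈0.1608 > 0.04045 → ((0.1608+0.055)/1.055)^2.4 ≈ 0.02217
  L2 = 0.2126×0.14126 + 0.7152×0.00030 + 0.0722×0.02217 ≈ 0.03185
Lighter = 0.20662, Darker = 0.03185
Ratio = (L_lighter + 0.05) / (L_darker + 0.05)
Ratio = (0.20662 + 0.05) / (0.03185 + 0.05) = 0.25662 / 0.08185 ≈ 3.1352
Ratio ≈ 3.14:1


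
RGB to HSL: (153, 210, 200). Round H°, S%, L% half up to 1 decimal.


Normalize: R'=153/255≈0.6000, G'=210/255≈0.8235, B'=200/255≈0.7843
Max=210/255, Min=153/255, Δ=Max-Min=57/255
L = (Max+Min)/2 = (210+153)/510 = 363/510 = 0.71176… → L = 71.2%
L > 0.5 → S = Δ/(2-Max-Min) = 57/(510-210-153) = 57/147 = 0.38775… → S = 38.8%
(the 1/255 factors cancel in S and H, so raw channel differences can be used)
Max is G' → H = 60 × ((B-R)/Δ + 2) = 60 × ((200-153)/57 + 2)
  47/57 + 2 = 0.8245… + 2 = 2.8245…
  H = 60 × 2.8245… = 169.473…° → H = 169.5°
= HSL(169.5°, 38.8%, 71.2%)


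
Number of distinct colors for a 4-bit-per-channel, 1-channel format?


Total bits = 4 bits/channel × 1 channels = 4 bits
Distinct colors = 2^4
= 16 colors


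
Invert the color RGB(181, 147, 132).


Invert: (255-R, 255-G, 255-B)
R: 255-181 = 74
G: 255-147 = 108
B: 255-132 = 123
= RGB(74, 108, 123)


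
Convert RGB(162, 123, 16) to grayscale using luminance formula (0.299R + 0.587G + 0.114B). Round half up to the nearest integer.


Gray = 0.299×R + 0.587×G + 0.114×B
Gray = 0.299×162 + 0.587×123 + 0.114×16
Gray = 48.438 + 72.201 + 1.824
Gray = 122.463 → round half up → 122
Gray = 122


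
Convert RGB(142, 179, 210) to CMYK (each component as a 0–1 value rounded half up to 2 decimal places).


R'=142/255≈0.5569, G'=179/255≈0.7020, B'=210/255≈0.8235
K = 1 - max(R',G',B') = 1 - 210/255 = 45/255 = 0.17647… → 0.18
(1-R'-K)/(1-K) simplifies to (max-R)/max with max = 210:
C = (210-142)/210 = 68/210 = 0.32380… → 0.32
M = (210-179)/210 = 31/210 = 0.14761… → 0.15
Y = (210-210)/210 = 0/210 = 0 → 0.00
= CMYK(0.32, 0.15, 0.00, 0.18)


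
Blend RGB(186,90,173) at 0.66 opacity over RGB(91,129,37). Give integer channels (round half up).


C = α×F + (1-α)×B, with 1-α = 0.34
R: 0.66×186 + 0.34×91 = 122.76 + 30.94 = 153.70 → 154
G: 0.66×90 + 0.34×129 = 59.40 + 43.86 = 103.26 → 103
B: 0.66×173 + 0.34×37 = 114.18 + 12.58 = 126.76 → 127
= RGB(154, 103, 127)


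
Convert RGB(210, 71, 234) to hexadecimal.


R = 210 → D2 (hex)
G = 71 → 47 (hex)
B = 234 → EA (hex)
Hex = #D247EA


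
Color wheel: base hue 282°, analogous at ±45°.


Base hue: 282°
Left analog: (282 - 45) mod 360 = 237°
Right analog: (282 + 45) mod 360 = 327°
Analogous hues = 237° and 327°


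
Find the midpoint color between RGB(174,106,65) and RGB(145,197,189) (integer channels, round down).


Midpoint: each channel = ⌊(C₁+C₂)/2⌋
R: ⌊(174+145)/2⌋ = 159
G: ⌊(106+197)/2⌋ = 151
B: ⌊(65+189)/2⌋ = 127
= RGB(159, 151, 127)


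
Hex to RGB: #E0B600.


E0 → 224 (R)
B6 → 182 (G)
00 → 0 (B)
= RGB(224, 182, 0)


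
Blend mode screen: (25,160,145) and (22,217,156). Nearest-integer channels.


Screen: C = 255 - (255-A)×(255-B)/255, rounded to nearest integer
R: 255 - (255-25)×(255-22)/255 = 255 - 53590/255 ≈ 255 - 210.157 = 44.843 → 45
G: 255 - (255-160)×(255-217)/255 = 255 - 3610/255 ≈ 255 - 14.157 = 240.843 → 241
B: 255 - (255-145)×(255-156)/255 = 255 - 10890/255 ≈ 255 - 42.706 = 212.294 → 212
= RGB(45, 241, 212)


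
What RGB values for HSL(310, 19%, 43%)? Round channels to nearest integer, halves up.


H=310°, S=0.19, L=0.43
C = (1-|2L-1|)×S = (1-|-0.14|)×0.19 = 0.1634
H' = H/60 = 310/60 ≈ 5.1667; X = C×(1-|H' mod 2 - 1|) ≈ 0.1362
m = L - C/2 = 0.43 - 0.0817 = 0.3483
Sector ⌊H'⌋ = 5 → (R',G',B') = (0.1634, 0.0, ≈0.1362)
RGB = ((R'+m)×255, (G'+m)×255, (B'+m)×255) = (130.4835, 88.8165, 123.539)
Round half up → RGB(130, 89, 124)


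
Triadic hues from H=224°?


Triadic: equally spaced at 120° intervals
H1 = 224°
H2 = (224 + 120) mod 360 = 344°
H3 = (224 + 240) mod 360 = 104°
Triadic = 224°, 344°, 104°


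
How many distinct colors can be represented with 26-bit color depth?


Colors = 2^bits = 2^26
= 67,108,864 colors


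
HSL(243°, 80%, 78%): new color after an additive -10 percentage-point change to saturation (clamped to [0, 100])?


Original S = 80%
Adjustment = -10 percentage points
New S = 80 + (-10) = 70
Clamp to [0, 100] → 70
= HSL(243°, 70%, 78%)


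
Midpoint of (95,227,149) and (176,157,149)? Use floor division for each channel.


Midpoint: each channel = ⌊(C₁+C₂)/2⌋
R: ⌊(95+176)/2⌋ = 135
G: ⌊(227+157)/2⌋ = 192
B: ⌊(149+149)/2⌋ = 149
= RGB(135, 192, 149)


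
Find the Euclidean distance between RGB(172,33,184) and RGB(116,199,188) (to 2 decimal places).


d = √[(R₁-R₂)² + (G₁-G₂)² + (B₁-B₂)²]
d = √[(172-116)² + (33-199)² + (184-188)²]
d = √[3136 + 27556 + 16]
d = √30708
d ≈ 175.24


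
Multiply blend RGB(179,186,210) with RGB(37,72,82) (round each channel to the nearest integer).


Multiply: C = A×B/255, rounded to nearest integer
R: 179×37/255 = 6623/255 ≈ 25.973 → 26
G: 186×72/255 = 13392/255 ≈ 52.518 → 53
B: 210×82/255 = 17220/255 ≈ 67.529 → 68
= RGB(26, 53, 68)


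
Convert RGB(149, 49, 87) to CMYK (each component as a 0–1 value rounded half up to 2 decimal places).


R'=149/255≈0.5843, G'=49/255≈0.1922, B'=87/255≈0.3412
K = 1 - max(R',G',B') = 1 - 149/255 = 106/255 = 0.41568… → 0.42
(1-R'-K)/(1-K) simplifies to (max-R)/max with max = 149:
C = (149-149)/149 = 0/149 = 0 → 0.00
M = (149-49)/149 = 100/149 = 0.67114… → 0.67
Y = (149-87)/149 = 62/149 = 0.41610… → 0.42
= CMYK(0.00, 0.67, 0.42, 0.42)


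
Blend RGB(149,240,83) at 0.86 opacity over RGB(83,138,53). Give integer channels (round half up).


C = α×F + (1-α)×B, with 1-α = 0.14
R: 0.86×149 + 0.14×83 = 128.14 + 11.62 = 139.76 → 140
G: 0.86×240 + 0.14×138 = 206.40 + 19.32 = 225.72 → 226
B: 0.86×83 + 0.14×53 = 71.38 + 7.42 = 78.80 → 79
= RGB(140, 226, 79)


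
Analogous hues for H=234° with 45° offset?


Base hue: 234°
Left analog: (234 - 45) mod 360 = 189°
Right analog: (234 + 45) mod 360 = 279°
Analogous hues = 189° and 279°


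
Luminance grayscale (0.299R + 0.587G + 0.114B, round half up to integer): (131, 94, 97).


Gray = 0.299×R + 0.587×G + 0.114×B
Gray = 0.299×131 + 0.587×94 + 0.114×97
Gray = 39.169 + 55.178 + 11.058
Gray = 105.405 → round half up → 105
Gray = 105


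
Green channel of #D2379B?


Color: #D2379B
R = D2 = 210
G = 37 = 55
B = 9B = 155
Green = 55


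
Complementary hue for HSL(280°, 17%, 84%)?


Complement = opposite side of color wheel = hue + 180°
H' = (280 + 180) mod 360 = 100°
S and L unchanged.
= HSL(100°, 17%, 84%)


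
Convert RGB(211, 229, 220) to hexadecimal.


R = 211 → D3 (hex)
G = 229 → E5 (hex)
B = 220 → DC (hex)
Hex = #D3E5DC


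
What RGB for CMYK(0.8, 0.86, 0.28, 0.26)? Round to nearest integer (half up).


R = 255 × (1-C) × (1-K) = 255 × 0.20 × 0.74 = 37.74 → 38
G = 255 × (1-M) × (1-K) = 255 × 0.14 × 0.74 = 26.418 → 26
B = 255 × (1-Y) × (1-K) = 255 × 0.72 × 0.74 = 135.864 → 136
= RGB(38, 26, 136)


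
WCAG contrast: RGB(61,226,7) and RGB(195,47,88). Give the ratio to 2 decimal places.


Linearize each sRGB channel c=v/255: c/12.92 if c ≤ 0.04045 else ((c+0.055)/1.055)^2.4
L = 0.2126×R_lin + 0.7152×G_lin + 0.0722×B_lin
Color 1 (61,226,7):
  R=61: 61/255≈0.2392 > 0.04045 → ((0.2392+0.055)/1.055)^2.4 ≈ 0.04667
  G=226: 226/255≈0.8863 > 0.04045 → ((0.8863+0.055)/1.055)^2.4 ≈ 0.76052
  B=7: 7/255≈0.0275 ≤ 0.04045 → 0.0275/12.92 ≈ 0.00212
  L1 = 0.2126×0.04667 + 0.7152×0.76052 + 0.0722×0.00212 ≈ 0.55400
Color 2 (195,47,88):
  R=195: 195/255≈0.7647 > 0.04045 → ((0.7647+0.055)/1.055)^2.4 ≈ 0.54572
  G=47: 47/255≈0.1843 > 0.04045 → ((0.1843+0.055)/1.055)^2.4 ≈ 0.02843
  B=88: 88/255≈0.3451 > 0.04045 → ((0.3451+0.055)/1.055)^2.4 ≈ 0.09759
  L2 = 0.2126×0.54572 + 0.7152×0.02843 + 0.0722×0.09759 ≈ 0.14340
Lighter = 0.55400, Darker = 0.14340
Ratio = (L_lighter + 0.05) / (L_darker + 0.05)
Ratio = (0.55400 + 0.05) / (0.14340 + 0.05) = 0.60400 / 0.19340 ≈ 3.1231
Ratio ≈ 3.12:1


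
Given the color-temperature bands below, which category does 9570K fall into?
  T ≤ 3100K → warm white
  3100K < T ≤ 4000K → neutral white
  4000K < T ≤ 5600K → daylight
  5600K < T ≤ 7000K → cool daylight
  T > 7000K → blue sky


Temperature: 9570K
9570K > 7000K → blue sky
Classification: blue sky


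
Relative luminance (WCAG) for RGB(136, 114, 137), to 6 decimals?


Linearize each channel (sRGB transfer function): c = v/255; c_lin = c/12.92 if c ≤ 0.04045, else ((c+0.055)/1.055)^2.4
  R: 136/255 ≈ 0.533333 > 0.04045 → ((0.533333+0.055)/1.055)^2.4 ≈ 0.246201
  G: 114/255 ≈ 0.447059 > 0.04045 → ((0.447059+0.055)/1.055)^2.4 ≈ 0.168269
  B: 137/255 ≈ 0.537255 > 0.04045 → ((0.537255+0.055)/1.055)^2.4 ≈ 0.250158
R_lin = 0.246201, G_lin = 0.168269, B_lin = 0.250158
L = 0.2126×R + 0.7152×G + 0.0722×B
L = 0.2126×0.246201 + 0.7152×0.168269 + 0.0722×0.250158
L ≈ 0.190750


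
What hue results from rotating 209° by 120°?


New hue = (H + rotation) mod 360
New hue = (209 + 120) mod 360
= 329 mod 360
= 329°


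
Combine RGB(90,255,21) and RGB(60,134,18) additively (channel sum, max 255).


Additive: each channel = min(255, C₁+C₂)
R: 90+60 = 150 → 150
G: 255+134 = 389 → 255
B: 21+18 = 39 → 39
= RGB(150, 255, 39)


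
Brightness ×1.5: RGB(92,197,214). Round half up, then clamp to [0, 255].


Multiply each channel by 1.5, round half up, clamp to [0, 255]
R: 92×1.5 = 138
G: 197×1.5 = 295.5 → round → 296 → clamp → 255
B: 214×1.5 = 321 → clamp → 255
= RGB(138, 255, 255)


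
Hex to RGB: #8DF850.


8D → 141 (R)
F8 → 248 (G)
50 → 80 (B)
= RGB(141, 248, 80)


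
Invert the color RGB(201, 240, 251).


Invert: (255-R, 255-G, 255-B)
R: 255-201 = 54
G: 255-240 = 15
B: 255-251 = 4
= RGB(54, 15, 4)


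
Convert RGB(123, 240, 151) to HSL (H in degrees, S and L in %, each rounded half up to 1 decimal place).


Normalize: R'=123/255≈0.4824, G'=240/255≈0.9412, B'=151/255≈0.5922
Max=240/255, Min=123/255, Δ=Max-Min=117/255
L = (Max+Min)/2 = (240+123)/510 = 363/510 = 0.71176… → L = 71.2%
L > 0.5 → S = Δ/(2-Max-Min) = 117/(510-240-123) = 117/147 = 0.79591… → S = 79.6%
(the 1/255 factors cancel in S and H, so raw channel differences can be used)
Max is G' → H = 60 × ((B-R)/Δ + 2) = 60 × ((151-123)/117 + 2)
  28/117 + 2 = 0.2393… + 2 = 2.2393…
  H = 60 × 2.2393… = 134.358…° → H = 134.4°
= HSL(134.4°, 79.6%, 71.2%)


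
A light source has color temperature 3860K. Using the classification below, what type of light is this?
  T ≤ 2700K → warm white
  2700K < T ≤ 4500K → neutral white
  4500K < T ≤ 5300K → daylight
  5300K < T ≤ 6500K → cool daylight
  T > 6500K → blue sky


Temperature: 3860K
2700K < 3860K ≤ 4500K → neutral white
Classification: neutral white


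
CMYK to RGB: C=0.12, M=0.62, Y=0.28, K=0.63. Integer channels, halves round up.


R = 255 × (1-C) × (1-K) = 255 × 0.88 × 0.37 = 83.028 → 83
G = 255 × (1-M) × (1-K) = 255 × 0.38 × 0.37 = 35.853 → 36
B = 255 × (1-Y) × (1-K) = 255 × 0.72 × 0.37 = 67.932 → 68
= RGB(83, 36, 68)


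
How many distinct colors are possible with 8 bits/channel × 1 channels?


Total bits = 8 bits/channel × 1 channels = 8 bits
Distinct colors = 2^8
= 256 colors


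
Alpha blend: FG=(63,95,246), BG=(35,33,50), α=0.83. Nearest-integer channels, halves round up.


C = α×F + (1-α)×B, with 1-α = 0.17
R: 0.83×63 + 0.17×35 = 52.29 + 5.95 = 58.24 → 58
G: 0.83×95 + 0.17×33 = 78.85 + 5.61 = 84.46 → 84
B: 0.83×246 + 0.17×50 = 204.18 + 8.50 = 212.68 → 213
= RGB(58, 84, 213)


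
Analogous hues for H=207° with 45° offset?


Base hue: 207°
Left analog: (207 - 45) mod 360 = 162°
Right analog: (207 + 45) mod 360 = 252°
Analogous hues = 162° and 252°


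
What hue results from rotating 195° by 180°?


New hue = (H + rotation) mod 360
New hue = (195 + 180) mod 360
= 375 mod 360
= 15°


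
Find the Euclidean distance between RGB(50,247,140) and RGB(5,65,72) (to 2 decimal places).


d = √[(R₁-R₂)² + (G₁-G₂)² + (B₁-B₂)²]
d = √[(50-5)² + (247-65)² + (140-72)²]
d = √[2025 + 33124 + 4624]
d = √39773
d ≈ 199.43


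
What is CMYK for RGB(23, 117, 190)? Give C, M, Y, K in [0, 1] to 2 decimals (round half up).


R'=23/255≈0.0902, G'=117/255≈0.4588, B'=190/255≈0.7451
K = 1 - max(R',G',B') = 1 - 190/255 = 65/255 = 0.25490… → 0.25
(1-R'-K)/(1-K) simplifies to (max-R)/max with max = 190:
C = (190-23)/190 = 167/190 = 0.87894… → 0.88
M = (190-117)/190 = 73/190 = 0.38421… → 0.38
Y = (190-190)/190 = 0/190 = 0 → 0.00
= CMYK(0.88, 0.38, 0.00, 0.25)


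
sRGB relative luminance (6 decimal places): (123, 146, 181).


Linearize each channel (sRGB transfer function): c = v/255; c_lin = c/12.92 if c ≤ 0.04045, else ((c+0.055)/1.055)^2.4
  R: 123/255 ≈ 0.482353 > 0.04045 → ((0.482353+0.055)/1.055)^2.4 ≈ 0.198069
  G: 146/255 ≈ 0.572549 > 0.04045 → ((0.572549+0.055)/1.055)^2.4 ≈ 0.287441
  B: 181/255 ≈ 0.709804 > 0.04045 → ((0.709804+0.055)/1.055)^2.4 ≈ 0.462077
R_lin = 0.198069, G_lin = 0.287441, B_lin = 0.462077
L = 0.2126×R + 0.7152×G + 0.0722×B
L = 0.2126×0.198069 + 0.7152×0.287441 + 0.0722×0.462077
L ≈ 0.281049


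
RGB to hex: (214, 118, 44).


R = 214 → D6 (hex)
G = 118 → 76 (hex)
B = 44 → 2C (hex)
Hex = #D6762C


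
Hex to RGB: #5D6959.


5D → 93 (R)
69 → 105 (G)
59 → 89 (B)
= RGB(93, 105, 89)


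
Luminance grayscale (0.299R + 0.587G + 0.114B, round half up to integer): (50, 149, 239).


Gray = 0.299×R + 0.587×G + 0.114×B
Gray = 0.299×50 + 0.587×149 + 0.114×239
Gray = 14.950 + 87.463 + 27.246
Gray = 129.659 → round half up → 130
Gray = 130


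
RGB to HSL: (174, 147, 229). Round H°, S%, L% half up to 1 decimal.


Normalize: R'=174/255≈0.6824, G'=147/255≈0.5765, B'=229/255≈0.8980
Max=229/255, Min=147/255, Δ=Max-Min=82/255
L = (Max+Min)/2 = (229+147)/510 = 376/510 = 0.73725… → L = 73.7%
L > 0.5 → S = Δ/(2-Max-Min) = 82/(510-229-147) = 82/134 = 0.61194… → S = 61.2%
(the 1/255 factors cancel in S and H, so raw channel differences can be used)
Max is B' → H = 60 × ((R-G)/Δ + 4) = 60 × ((174-147)/82 + 4)
  27/82 + 4 = 0.3292… + 4 = 4.3292…
  H = 60 × 4.3292… = 259.756…° → H = 259.8°
= HSL(259.8°, 61.2%, 73.7%)


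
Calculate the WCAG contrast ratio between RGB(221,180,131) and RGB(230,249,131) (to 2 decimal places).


Linearize each sRGB channel c=v/255: c/12.92 if c ≤ 0.04045 else ((c+0.055)/1.055)^2.4
L = 0.2126×R_lin + 0.7152×G_lin + 0.0722×B_lin
Color 1 (221,180,131):
  R=221: 221/255≈0.8667 > 0.04045 → ((0.8667+0.055)/1.055)^2.4 ≈ 0.72306
  G=180: 180/255≈0.7059 > 0.04045 → ((0.7059+0.055)/1.055)^2.4 ≈ 0.45641
  B=131: 131/255≈0.5137 > 0.04045 → ((0.5137+0.055)/1.055)^2.4 ≈ 0.22697
  L1 = 0.2126×0.72306 + 0.7152×0.45641 + 0.0722×0.22697 ≈ 0.49653
Color 2 (230,249,131):
  R=230: 230/255≈0.9020 > 0.04045 → ((0.9020+0.055)/1.055)^2.4 ≈ 0.79130
  G=249: 249/255≈0.9765 > 0.04045 → ((0.9765+0.055)/1.055)^2.4 ≈ 0.94731
  B=131: 131/255≈0.5137 > 0.04045 → ((0.5137+0.055)/1.055)^2.4 ≈ 0.22697
  L2 = 0.2126×0.79130 + 0.7152×0.94731 + 0.0722×0.22697 ≈ 0.86213
Lighter = 0.86213, Darker = 0.49653
Ratio = (L_lighter + 0.05) / (L_darker + 0.05)
Ratio = (0.86213 + 0.05) / (0.49653 + 0.05) = 0.91213 / 0.54653 ≈ 1.6689
Ratio ≈ 1.67:1


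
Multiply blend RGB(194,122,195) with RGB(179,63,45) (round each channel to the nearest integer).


Multiply: C = A×B/255, rounded to nearest integer
R: 194×179/255 = 34726/255 ≈ 136.180 → 136
G: 122×63/255 = 7686/255 ≈ 30.141 → 30
B: 195×45/255 = 8775/255 ≈ 34.412 → 34
= RGB(136, 30, 34)


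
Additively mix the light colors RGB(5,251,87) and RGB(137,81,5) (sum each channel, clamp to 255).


Additive: each channel = min(255, C₁+C₂)
R: 5+137 = 142 → 142
G: 251+81 = 332 → 255
B: 87+5 = 92 → 92
= RGB(142, 255, 92)


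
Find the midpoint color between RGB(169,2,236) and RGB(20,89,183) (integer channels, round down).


Midpoint: each channel = ⌊(C₁+C₂)/2⌋
R: ⌊(169+20)/2⌋ = 94
G: ⌊(2+89)/2⌋ = 45
B: ⌊(236+183)/2⌋ = 209
= RGB(94, 45, 209)


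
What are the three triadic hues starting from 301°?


Triadic: equally spaced at 120° intervals
H1 = 301°
H2 = (301 + 120) mod 360 = 61°
H3 = (301 + 240) mod 360 = 181°
Triadic = 301°, 61°, 181°


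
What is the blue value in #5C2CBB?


Color: #5C2CBB
R = 5C = 92
G = 2C = 44
B = BB = 187
Blue = 187


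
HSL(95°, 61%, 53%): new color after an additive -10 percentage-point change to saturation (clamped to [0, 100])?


Original S = 61%
Adjustment = -10 percentage points
New S = 61 + (-10) = 51
Clamp to [0, 100] → 51
= HSL(95°, 51%, 53%)


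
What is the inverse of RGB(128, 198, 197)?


Invert: (255-R, 255-G, 255-B)
R: 255-128 = 127
G: 255-198 = 57
B: 255-197 = 58
= RGB(127, 57, 58)


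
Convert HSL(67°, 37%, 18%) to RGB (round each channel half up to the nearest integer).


H=67°, S=0.37, L=0.18
C = (1-|2L-1|)×S = (1-|-0.64|)×0.37 = 0.1332
H' = H/60 = 67/60 ≈ 1.1167; X = C×(1-|H' mod 2 - 1|) = 0.11766
m = L - C/2 = 0.18 - 0.0666 = 0.1134
Sector ⌊H'⌋ = 1 → (R',G',B') = (0.11766, 0.1332, 0.0)
RGB = ((R'+m)×255, (G'+m)×255, (B'+m)×255) = (58.9203, 62.883, 28.917)
Round half up → RGB(59, 63, 29)


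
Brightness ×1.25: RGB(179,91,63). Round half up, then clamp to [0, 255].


Multiply each channel by 1.25, round half up, clamp to [0, 255]
R: 179×1.25 = 223.75 → round → 224
G: 91×1.25 = 113.75 → round → 114
B: 63×1.25 = 78.75 → round → 79
= RGB(224, 114, 79)


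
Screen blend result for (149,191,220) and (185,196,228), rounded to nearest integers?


Screen: C = 255 - (255-A)×(255-B)/255, rounded to nearest integer
R: 255 - (255-149)×(255-185)/255 = 255 - 7420/255 ≈ 255 - 29.098 = 225.902 → 226
G: 255 - (255-191)×(255-196)/255 = 255 - 3776/255 ≈ 255 - 14.808 = 240.192 → 240
B: 255 - (255-220)×(255-228)/255 = 255 - 945/255 ≈ 255 - 3.706 = 251.294 → 251
= RGB(226, 240, 251)


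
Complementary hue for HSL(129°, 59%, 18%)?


Complement = opposite side of color wheel = hue + 180°
H' = (129 + 180) mod 360 = 309°
S and L unchanged.
= HSL(309°, 59%, 18%)


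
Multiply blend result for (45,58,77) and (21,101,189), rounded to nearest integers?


Multiply: C = A×B/255, rounded to nearest integer
R: 45×21/255 = 945/255 ≈ 3.706 → 4
G: 58×101/255 = 5858/255 ≈ 22.973 → 23
B: 77×189/255 = 14553/255 ≈ 57.071 → 57
= RGB(4, 23, 57)


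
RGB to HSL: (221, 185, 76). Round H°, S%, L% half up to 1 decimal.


Normalize: R'=221/255≈0.8667, G'=185/255≈0.7255, B'=76/255≈0.2980
Max=221/255, Min=76/255, Δ=Max-Min=145/255
L = (Max+Min)/2 = (221+76)/510 = 297/510 = 0.58235… → L = 58.2%
L > 0.5 → S = Δ/(2-Max-Min) = 145/(510-221-76) = 145/213 = 0.68075… → S = 68.1%
(the 1/255 factors cancel in S and H, so raw channel differences can be used)
Max is R' → H = 60 × (((G-B)/Δ) mod 6) = 60 × (((185-76)/145) mod 6)
  109/145 = 0.7517…
  H = 60 × 0.7517… = 45.103…° → H = 45.1°
= HSL(45.1°, 68.1%, 58.2%)


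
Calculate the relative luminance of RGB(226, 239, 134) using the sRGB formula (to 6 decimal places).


Linearize each channel (sRGB transfer function): c = v/255; c_lin = c/12.92 if c ≤ 0.04045, else ((c+0.055)/1.055)^2.4
  R: 226/255 ≈ 0.886275 > 0.04045 → ((0.886275+0.055)/1.055)^2.4 ≈ 0.760525
  G: 239/255 ≈ 0.937255 > 0.04045 → ((0.937255+0.055)/1.055)^2.4 ≈ 0.863157
  B: 134/255 ≈ 0.525490 > 0.04045 → ((0.525490+0.055)/1.055)^2.4 ≈ 0.238398
R_lin = 0.760525, G_lin = 0.863157, B_lin = 0.238398
L = 0.2126×R + 0.7152×G + 0.0722×B
L = 0.2126×0.760525 + 0.7152×0.863157 + 0.0722×0.238398
L ≈ 0.796230


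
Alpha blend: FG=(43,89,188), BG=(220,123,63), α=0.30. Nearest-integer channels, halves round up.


C = α×F + (1-α)×B, with 1-α = 0.70
R: 0.30×43 + 0.70×220 = 12.90 + 154.00 = 166.90 → 167
G: 0.30×89 + 0.70×123 = 26.70 + 86.10 = 112.80 → 113
B: 0.30×188 + 0.70×63 = 56.40 + 44.10 = 100.50 → 101
= RGB(167, 113, 101)


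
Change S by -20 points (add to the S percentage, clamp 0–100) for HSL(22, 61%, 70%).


Original S = 61%
Adjustment = -20 percentage points
New S = 61 + (-20) = 41
Clamp to [0, 100] → 41
= HSL(22°, 41%, 70%)


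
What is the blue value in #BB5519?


Color: #BB5519
R = BB = 187
G = 55 = 85
B = 19 = 25
Blue = 25


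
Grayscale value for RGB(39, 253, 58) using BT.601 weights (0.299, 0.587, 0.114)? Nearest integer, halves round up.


Gray = 0.299×R + 0.587×G + 0.114×B
Gray = 0.299×39 + 0.587×253 + 0.114×58
Gray = 11.661 + 148.511 + 6.612
Gray = 166.784 → round half up → 167
Gray = 167


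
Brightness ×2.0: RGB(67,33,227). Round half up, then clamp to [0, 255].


Multiply each channel by 2.0, round half up, clamp to [0, 255]
R: 67×2.0 = 134
G: 33×2.0 = 66
B: 227×2.0 = 454 → clamp → 255
= RGB(134, 66, 255)


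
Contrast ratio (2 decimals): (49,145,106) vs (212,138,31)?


Linearize each sRGB channel c=v/255: c/12.92 if c ≤ 0.04045 else ((c+0.055)/1.055)^2.4
L = 0.2126×R_lin + 0.7152×G_lin + 0.0722×B_lin
Color 1 (49,145,106):
  R=49: 49/255≈0.1922 > 0.04045 → ((0.1922+0.055)/1.055)^2.4 ≈ 0.03071
  G=145: 145/255≈0.5686 > 0.04045 → ((0.5686+0.055)/1.055)^2.4 ≈ 0.28315
  B=106: 106/255≈0.4157 > 0.04045 → ((0.4157+0.055)/1.055)^2.4 ≈ 0.14413
  L1 = 0.2126×0.03071 + 0.7152×0.28315 + 0.0722×0.14413 ≈ 0.21944
Color 2 (212,138,31):
  R=212: 212/255≈0.8314 > 0.04045 → ((0.8314+0.055)/1.055)^2.4 ≈ 0.65837
  G=138: 138/255≈0.5412 > 0.04045 → ((0.5412+0.055)/1.055)^2.4 ≈ 0.25415
  B=31: 31/255≈0.1216 > 0.04045 → ((0.1216+0.055)/1.055)^2.4 ≈ 0.01370
  L2 = 0.2126×0.65837 + 0.7152×0.25415 + 0.0722×0.01370 ≈ 0.32273
Lighter = 0.32273, Darker = 0.21944
Ratio = (L_lighter + 0.05) / (L_darker + 0.05)
Ratio = (0.32273 + 0.05) / (0.21944 + 0.05) = 0.37273 / 0.26944 ≈ 1.3833
Ratio ≈ 1.38:1


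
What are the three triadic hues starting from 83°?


Triadic: equally spaced at 120° intervals
H1 = 83°
H2 = (83 + 120) mod 360 = 203°
H3 = (83 + 240) mod 360 = 323°
Triadic = 83°, 203°, 323°


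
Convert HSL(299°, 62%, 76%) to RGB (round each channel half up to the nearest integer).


H=299°, S=0.62, L=0.76
C = (1-|2L-1|)×S = (1-|0.52|)×0.62 = 0.2976
H' = H/60 = 299/60 ≈ 4.9833; X = C×(1-|H' mod 2 - 1|) = 0.29264
m = L - C/2 = 0.76 - 0.1488 = 0.6112
Sector ⌊H'⌋ = 4 → (R',G',B') = (0.29264, 0.0, 0.2976)
RGB = ((R'+m)×255, (G'+m)×255, (B'+m)×255) = (230.4792, 155.856, 231.744)
Round half up → RGB(230, 156, 232)


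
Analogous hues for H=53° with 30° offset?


Base hue: 53°
Left analog: (53 - 30) mod 360 = 23°
Right analog: (53 + 30) mod 360 = 83°
Analogous hues = 23° and 83°


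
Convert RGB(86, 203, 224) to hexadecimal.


R = 86 → 56 (hex)
G = 203 → CB (hex)
B = 224 → E0 (hex)
Hex = #56CBE0


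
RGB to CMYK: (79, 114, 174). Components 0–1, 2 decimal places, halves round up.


R'=79/255≈0.3098, G'=114/255≈0.4471, B'=174/255≈0.6824
K = 1 - max(R',G',B') = 1 - 174/255 = 81/255 = 0.31764… → 0.32
(1-R'-K)/(1-K) simplifies to (max-R)/max with max = 174:
C = (174-79)/174 = 95/174 = 0.54597… → 0.55
M = (174-114)/174 = 60/174 = 0.34482… → 0.34
Y = (174-174)/174 = 0/174 = 0 → 0.00
= CMYK(0.55, 0.34, 0.00, 0.32)


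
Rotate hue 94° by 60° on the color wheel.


New hue = (H + rotation) mod 360
New hue = (94 + 60) mod 360
= 154 mod 360
= 154°


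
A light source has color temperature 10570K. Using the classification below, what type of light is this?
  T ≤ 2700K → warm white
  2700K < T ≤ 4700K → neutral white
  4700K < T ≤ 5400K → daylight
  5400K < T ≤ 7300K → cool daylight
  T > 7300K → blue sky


Temperature: 10570K
10570K > 7300K → blue sky
Classification: blue sky


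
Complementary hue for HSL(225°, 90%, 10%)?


Complement = opposite side of color wheel = hue + 180°
H' = (225 + 180) mod 360 = 45°
S and L unchanged.
= HSL(45°, 90%, 10%)


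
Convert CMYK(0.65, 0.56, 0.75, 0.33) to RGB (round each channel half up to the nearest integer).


R = 255 × (1-C) × (1-K) = 255 × 0.35 × 0.67 = 59.7975 → 60
G = 255 × (1-M) × (1-K) = 255 × 0.44 × 0.67 = 75.174 → 75
B = 255 × (1-Y) × (1-K) = 255 × 0.25 × 0.67 = 42.7125 → 43
= RGB(60, 75, 43)


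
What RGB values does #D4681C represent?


D4 → 212 (R)
68 → 104 (G)
1C → 28 (B)
= RGB(212, 104, 28)


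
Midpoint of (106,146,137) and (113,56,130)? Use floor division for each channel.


Midpoint: each channel = ⌊(C₁+C₂)/2⌋
R: ⌊(106+113)/2⌋ = 109
G: ⌊(146+56)/2⌋ = 101
B: ⌊(137+130)/2⌋ = 133
= RGB(109, 101, 133)


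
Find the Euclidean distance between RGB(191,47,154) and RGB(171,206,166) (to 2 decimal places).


d = √[(R₁-R₂)² + (G₁-G₂)² + (B₁-B₂)²]
d = √[(191-171)² + (47-206)² + (154-166)²]
d = √[400 + 25281 + 144]
d = √25825
d ≈ 160.70


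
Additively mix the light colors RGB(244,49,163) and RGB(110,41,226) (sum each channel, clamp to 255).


Additive: each channel = min(255, C₁+C₂)
R: 244+110 = 354 → 255
G: 49+41 = 90 → 90
B: 163+226 = 389 → 255
= RGB(255, 90, 255)


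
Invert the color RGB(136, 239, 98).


Invert: (255-R, 255-G, 255-B)
R: 255-136 = 119
G: 255-239 = 16
B: 255-98 = 157
= RGB(119, 16, 157)


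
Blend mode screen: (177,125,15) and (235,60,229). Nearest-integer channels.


Screen: C = 255 - (255-A)×(255-B)/255, rounded to nearest integer
R: 255 - (255-177)×(255-235)/255 = 255 - 1560/255 ≈ 255 - 6.118 = 248.882 → 249
G: 255 - (255-125)×(255-60)/255 = 255 - 25350/255 ≈ 255 - 99.412 = 155.588 → 156
B: 255 - (255-15)×(255-229)/255 = 255 - 6240/255 ≈ 255 - 24.471 = 230.529 → 231
= RGB(249, 156, 231)


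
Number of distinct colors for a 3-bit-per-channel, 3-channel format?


Total bits = 3 bits/channel × 3 channels = 9 bits
Distinct colors = 2^9
= 512 colors


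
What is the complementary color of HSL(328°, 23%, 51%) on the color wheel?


Complement = opposite side of color wheel = hue + 180°
H' = (328 + 180) mod 360 = 148°
S and L unchanged.
= HSL(148°, 23%, 51%)


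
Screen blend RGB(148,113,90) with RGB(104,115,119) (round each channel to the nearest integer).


Screen: C = 255 - (255-A)×(255-B)/255, rounded to nearest integer
R: 255 - (255-148)×(255-104)/255 = 255 - 16157/255 ≈ 255 - 63.361 = 191.639 → 192
G: 255 - (255-113)×(255-115)/255 = 255 - 19880/255 ≈ 255 - 77.961 = 177.039 → 177
B: 255 - (255-90)×(255-119)/255 = 255 - 22440/255 ≈ 255 - 88.000 = 167.000 → 167
= RGB(192, 177, 167)


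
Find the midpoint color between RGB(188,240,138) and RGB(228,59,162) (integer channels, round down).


Midpoint: each channel = ⌊(C₁+C₂)/2⌋
R: ⌊(188+228)/2⌋ = 208
G: ⌊(240+59)/2⌋ = 149
B: ⌊(138+162)/2⌋ = 150
= RGB(208, 149, 150)


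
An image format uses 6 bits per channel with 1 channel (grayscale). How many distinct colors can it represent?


Total bits = 6 bits/channel × 1 channels = 6 bits
Distinct colors = 2^6
= 64 colors


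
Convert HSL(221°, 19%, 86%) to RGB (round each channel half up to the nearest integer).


H=221°, S=0.19, L=0.86
C = (1-|2L-1|)×S = (1-|0.72|)×0.19 = 0.0532
H' = H/60 = 221/60 ≈ 3.6833; X = C×(1-|H' mod 2 - 1|) ≈ 0.0168
m = L - C/2 = 0.86 - 0.0266 = 0.8334
Sector ⌊H'⌋ = 3 → (R',G',B') = (0.0, ≈0.0168, 0.0532)
RGB = ((R'+m)×255, (G'+m)×255, (B'+m)×255) = (212.517, 216.8129, 226.083)
Round half up → RGB(213, 217, 226)


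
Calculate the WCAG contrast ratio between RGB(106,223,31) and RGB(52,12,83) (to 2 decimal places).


Linearize each sRGB channel c=v/255: c/12.92 if c ≤ 0.04045 else ((c+0.055)/1.055)^2.4
L = 0.2126×R_lin + 0.7152×G_lin + 0.0722×B_lin
Color 1 (106,223,31):
  R=106: 106/255≈0.4157 > 0.04045 → ((0.4157+0.055)/1.055)^2.4 ≈ 0.14413
  G=223: 223/255≈0.8745 > 0.04045 → ((0.8745+0.055)/1.055)^2.4 ≈ 0.73791
  B=31: 31/255≈0.1216 > 0.04045 → ((0.1216+0.055)/1.055)^2.4 ≈ 0.01370
  L1 = 0.2126×0.14413 + 0.7152×0.73791 + 0.0722×0.01370 ≈ 0.55938
Color 2 (52,12,83):
  R=52: 52/255≈0.2039 > 0.04045 → ((0.2039+0.055)/1.055)^2.4 ≈ 0.03434
  G=12: 12/255≈0.0471 > 0.04045 → ((0.0471+0.055)/1.055)^2.4 ≈ 0.00368
  B=83: 83/255≈0.3255 > 0.04045 → ((0.3255+0.055)/1.055)^2.4 ≈ 0.08650
  L2 = 0.2126×0.03434 + 0.7152×0.00368 + 0.0722×0.08650 ≈ 0.01618
Lighter = 0.55938, Darker = 0.01618
Ratio = (L_lighter + 0.05) / (L_darker + 0.05)
Ratio = (0.55938 + 0.05) / (0.01618 + 0.05) = 0.60938 / 0.06618 ≈ 9.2086
Ratio ≈ 9.21:1


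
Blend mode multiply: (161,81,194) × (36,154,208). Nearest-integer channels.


Multiply: C = A×B/255, rounded to nearest integer
R: 161×36/255 = 5796/255 ≈ 22.729 → 23
G: 81×154/255 = 12474/255 ≈ 48.918 → 49
B: 194×208/255 = 40352/255 ≈ 158.243 → 158
= RGB(23, 49, 158)


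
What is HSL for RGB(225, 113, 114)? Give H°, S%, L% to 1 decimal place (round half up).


Normalize: R'=225/255≈0.8824, G'=113/255≈0.4431, B'=114/255≈0.4471
Max=225/255, Min=113/255, Δ=Max-Min=112/255
L = (Max+Min)/2 = (225+113)/510 = 338/510 = 0.66274… → L = 66.3%
L > 0.5 → S = Δ/(2-Max-Min) = 112/(510-225-113) = 112/172 = 0.65116… → S = 65.1%
(the 1/255 factors cancel in S and H, so raw channel differences can be used)
Max is R' → H = 60 × (((G-B)/Δ) mod 6) = 60 × (((113-114)/112) mod 6)
  (-1)/112 = -0.0089…; negative, so add 6 → 5.9910…
  H = 60 × 5.9910… = 359.464…° → H = 359.5°
= HSL(359.5°, 65.1%, 66.3%)


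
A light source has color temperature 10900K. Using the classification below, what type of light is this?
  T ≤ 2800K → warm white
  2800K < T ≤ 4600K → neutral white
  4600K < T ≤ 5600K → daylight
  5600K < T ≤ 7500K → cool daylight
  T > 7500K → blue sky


Temperature: 10900K
10900K > 7500K → blue sky
Classification: blue sky


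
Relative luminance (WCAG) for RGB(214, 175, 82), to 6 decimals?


Linearize each channel (sRGB transfer function): c = v/255; c_lin = c/12.92 if c ≤ 0.04045, else ((c+0.055)/1.055)^2.4
  R: 214/255 ≈ 0.839216 > 0.04045 → ((0.839216+0.055)/1.055)^2.4 ≈ 0.672443
  G: 175/255 ≈ 0.686275 > 0.04045 → ((0.686275+0.055)/1.055)^2.4 ≈ 0.428690
  B: 82/255 ≈ 0.321569 > 0.04045 → ((0.321569+0.055)/1.055)^2.4 ≈ 0.084376
R_lin = 0.672443, G_lin = 0.428690, B_lin = 0.084376
L = 0.2126×R + 0.7152×G + 0.0722×B
L = 0.2126×0.672443 + 0.7152×0.428690 + 0.0722×0.084376
L ≈ 0.455653


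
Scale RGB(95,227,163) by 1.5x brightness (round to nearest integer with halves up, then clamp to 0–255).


Multiply each channel by 1.5, round half up, clamp to [0, 255]
R: 95×1.5 = 142.5 → round → 143
G: 227×1.5 = 340.5 → round → 341 → clamp → 255
B: 163×1.5 = 244.5 → round → 245
= RGB(143, 255, 245)


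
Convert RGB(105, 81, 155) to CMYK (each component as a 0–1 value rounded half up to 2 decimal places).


R'=105/255≈0.4118, G'=81/255≈0.3176, B'=155/255≈0.6078
K = 1 - max(R',G',B') = 1 - 155/255 = 100/255 = 0.39215… → 0.39
(1-R'-K)/(1-K) simplifies to (max-R)/max with max = 155:
C = (155-105)/155 = 50/155 = 0.32258… → 0.32
M = (155-81)/155 = 74/155 = 0.47741… → 0.48
Y = (155-155)/155 = 0/155 = 0 → 0.00
= CMYK(0.32, 0.48, 0.00, 0.39)


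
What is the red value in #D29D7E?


Color: #D29D7E
R = D2 = 210
G = 9D = 157
B = 7E = 126
Red = 210


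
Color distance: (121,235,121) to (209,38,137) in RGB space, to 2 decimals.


d = √[(R₁-R₂)² + (G₁-G₂)² + (B₁-B₂)²]
d = √[(121-209)² + (235-38)² + (121-137)²]
d = √[7744 + 38809 + 256]
d = √46809
d ≈ 216.35


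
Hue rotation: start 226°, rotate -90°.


New hue = (H + rotation) mod 360
New hue = (226 -90) mod 360
= 136 mod 360
= 136°


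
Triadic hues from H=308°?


Triadic: equally spaced at 120° intervals
H1 = 308°
H2 = (308 + 120) mod 360 = 68°
H3 = (308 + 240) mod 360 = 188°
Triadic = 308°, 68°, 188°


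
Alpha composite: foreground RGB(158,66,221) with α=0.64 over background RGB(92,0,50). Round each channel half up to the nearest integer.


C = α×F + (1-α)×B, with 1-α = 0.36
R: 0.64×158 + 0.36×92 = 101.12 + 33.12 = 134.24 → 134
G: 0.64×66 + 0.36×0 = 42.24 + 0.00 = 42.24 → 42
B: 0.64×221 + 0.36×50 = 141.44 + 18.00 = 159.44 → 159
= RGB(134, 42, 159)


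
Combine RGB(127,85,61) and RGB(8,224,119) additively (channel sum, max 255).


Additive: each channel = min(255, C₁+C₂)
R: 127+8 = 135 → 135
G: 85+224 = 309 → 255
B: 61+119 = 180 → 180
= RGB(135, 255, 180)


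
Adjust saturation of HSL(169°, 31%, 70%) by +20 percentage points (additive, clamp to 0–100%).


Original S = 31%
Adjustment = +20 percentage points
New S = 31 + (20) = 51
Clamp to [0, 100] → 51
= HSL(169°, 51%, 70%)


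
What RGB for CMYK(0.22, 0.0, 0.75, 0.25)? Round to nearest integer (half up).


R = 255 × (1-C) × (1-K) = 255 × 0.78 × 0.75 = 149.175 → 149
G = 255 × (1-M) × (1-K) = 255 × 1.00 × 0.75 = 191.25 → 191
B = 255 × (1-Y) × (1-K) = 255 × 0.25 × 0.75 = 47.8125 → 48
= RGB(149, 191, 48)


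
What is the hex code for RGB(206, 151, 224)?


R = 206 → CE (hex)
G = 151 → 97 (hex)
B = 224 → E0 (hex)
Hex = #CE97E0


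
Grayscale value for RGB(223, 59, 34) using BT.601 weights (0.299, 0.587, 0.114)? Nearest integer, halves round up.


Gray = 0.299×R + 0.587×G + 0.114×B
Gray = 0.299×223 + 0.587×59 + 0.114×34
Gray = 66.677 + 34.633 + 3.876
Gray = 105.186 → round half up → 105
Gray = 105


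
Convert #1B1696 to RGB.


1B → 27 (R)
16 → 22 (G)
96 → 150 (B)
= RGB(27, 22, 150)


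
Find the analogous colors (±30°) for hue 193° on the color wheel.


Base hue: 193°
Left analog: (193 - 30) mod 360 = 163°
Right analog: (193 + 30) mod 360 = 223°
Analogous hues = 163° and 223°


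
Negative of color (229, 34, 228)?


Invert: (255-R, 255-G, 255-B)
R: 255-229 = 26
G: 255-34 = 221
B: 255-228 = 27
= RGB(26, 221, 27)


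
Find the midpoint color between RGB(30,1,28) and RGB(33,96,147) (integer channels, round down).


Midpoint: each channel = ⌊(C₁+C₂)/2⌋
R: ⌊(30+33)/2⌋ = 31
G: ⌊(1+96)/2⌋ = 48
B: ⌊(28+147)/2⌋ = 87
= RGB(31, 48, 87)


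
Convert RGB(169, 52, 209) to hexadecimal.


R = 169 → A9 (hex)
G = 52 → 34 (hex)
B = 209 → D1 (hex)
Hex = #A934D1


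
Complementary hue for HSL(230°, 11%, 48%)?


Complement = opposite side of color wheel = hue + 180°
H' = (230 + 180) mod 360 = 50°
S and L unchanged.
= HSL(50°, 11%, 48%)


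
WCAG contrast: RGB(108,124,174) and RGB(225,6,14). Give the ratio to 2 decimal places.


Linearize each sRGB channel c=v/255: c/12.92 if c ≤ 0.04045 else ((c+0.055)/1.055)^2.4
L = 0.2126×R_lin + 0.7152×G_lin + 0.0722×B_lin
Color 1 (108,124,174):
  R=108: 108/255≈0.4235 > 0.04045 → ((0.4235+0.055)/1.055)^2.4 ≈ 0.14996
  G=124: 124/255≈0.4863 > 0.04045 → ((0.4863+0.055)/1.055)^2.4 ≈ 0.20156
  B=174: 174/255≈0.6824 > 0.04045 → ((0.6824+0.055)/1.055)^2.4 ≈ 0.42327
  L1 = 0.2126×0.14996 + 0.7152×0.20156 + 0.0722×0.42327 ≈ 0.20659
Color 2 (225,6,14):
  R=225: 225/255≈0.8824 > 0.04045 → ((0.8824+0.055)/1.055)^2.4 ≈ 0.75294
  G=6: 6/255≈0.0235 ≤ 0.04045 → 0.0235/12.92 ≈ 0.00182
  B=14: 14/255≈0.0549 > 0.04045 → ((0.0549+0.055)/1.055)^2.4 ≈ 0.00439
  L2 = 0.2126×0.75294 + 0.7152×0.00182 + 0.0722×0.00439 ≈ 0.16170
Lighter = 0.20659, Darker = 0.16170
Ratio = (L_lighter + 0.05) / (L_darker + 0.05)
Ratio = (0.20659 + 0.05) / (0.16170 + 0.05) = 0.25659 / 0.21170 ≈ 1.2121
Ratio ≈ 1.21:1


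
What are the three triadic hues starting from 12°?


Triadic: equally spaced at 120° intervals
H1 = 12°
H2 = (12 + 120) mod 360 = 132°
H3 = (12 + 240) mod 360 = 252°
Triadic = 12°, 132°, 252°


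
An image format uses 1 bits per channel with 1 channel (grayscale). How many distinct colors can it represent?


Total bits = 1 bits/channel × 1 channels = 1 bits
Distinct colors = 2^1
= 2 colors


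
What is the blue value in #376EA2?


Color: #376EA2
R = 37 = 55
G = 6E = 110
B = A2 = 162
Blue = 162


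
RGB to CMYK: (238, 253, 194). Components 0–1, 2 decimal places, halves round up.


R'=238/255≈0.9333, G'=253/255≈0.9922, B'=194/255≈0.7608
K = 1 - max(R',G',B') = 1 - 253/255 = 2/255 = 0.00784… → 0.01
(1-R'-K)/(1-K) simplifies to (max-R)/max with max = 253:
C = (253-238)/253 = 15/253 = 0.05928… → 0.06
M = (253-253)/253 = 0/253 = 0 → 0.00
Y = (253-194)/253 = 59/253 = 0.23320… → 0.23
= CMYK(0.06, 0.00, 0.23, 0.01)
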